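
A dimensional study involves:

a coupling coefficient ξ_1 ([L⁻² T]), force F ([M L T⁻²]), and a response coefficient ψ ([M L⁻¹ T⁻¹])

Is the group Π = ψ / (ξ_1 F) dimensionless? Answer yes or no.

yes

Sum the exponent of each base dimension across the product:
  M: −[ξ_1]_M − [F]_M + [ψ]_M = −(0) − (1) + (1) = 0
  L: −[ξ_1]_L − [F]_L + [ψ]_L = −(-2) − (1) + (-1) = 0
  T: −[ξ_1]_T − [F]_T + [ψ]_T = −(1) − (-2) + (-1) = 0
All base exponents vanish — dimensionless.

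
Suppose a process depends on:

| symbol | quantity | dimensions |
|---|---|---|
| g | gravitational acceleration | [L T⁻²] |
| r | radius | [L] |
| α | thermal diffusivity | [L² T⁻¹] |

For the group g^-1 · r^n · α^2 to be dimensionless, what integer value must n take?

Balance the L exponent: (1)·n from r, plus −(1) + 2·(2) = 3 from the rest, must sum to zero.
n + 3 = 0, so n = -3.

-3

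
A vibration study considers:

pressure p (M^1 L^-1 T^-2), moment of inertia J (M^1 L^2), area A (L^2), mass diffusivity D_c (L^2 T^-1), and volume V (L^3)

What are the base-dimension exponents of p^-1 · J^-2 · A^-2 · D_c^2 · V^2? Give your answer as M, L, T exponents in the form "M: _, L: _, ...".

Collect each base-dimension exponent across the product:
  M: −(1) − 2·(1) − 2·(0) + 2·(0) + 2·(0) = -3
  L: −(-1) − 2·(2) − 2·(2) + 2·(2) + 2·(3) = 3
  T: −(-2) − 2·(0) − 2·(0) + 2·(-1) + 2·(0) = 0
So the dimensions are [M⁻³ L³].

M: -3, L: 3, T: 0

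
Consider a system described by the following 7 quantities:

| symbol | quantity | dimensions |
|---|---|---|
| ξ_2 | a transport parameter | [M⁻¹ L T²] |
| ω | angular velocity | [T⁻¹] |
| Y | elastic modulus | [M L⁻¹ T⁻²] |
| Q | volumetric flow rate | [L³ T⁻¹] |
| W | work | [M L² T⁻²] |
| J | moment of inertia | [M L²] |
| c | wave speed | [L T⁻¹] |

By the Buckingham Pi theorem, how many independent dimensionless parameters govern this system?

There are 7 variables and 3 base dimensions (M, L, T).
The dimension matrix has rank 3.
Independent dimensionless groups: 7 − 3 = 4.

4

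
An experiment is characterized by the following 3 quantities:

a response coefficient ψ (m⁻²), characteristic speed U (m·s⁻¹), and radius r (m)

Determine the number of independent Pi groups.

There are 3 variables and 2 base dimensions (L, T).
The dimension matrix has rank 2.
Independent dimensionless groups: 3 − 2 = 1.

1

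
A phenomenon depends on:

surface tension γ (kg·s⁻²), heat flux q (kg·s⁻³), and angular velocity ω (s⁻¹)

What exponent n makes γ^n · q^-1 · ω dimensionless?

Balance the M exponent: (1)·n from γ, plus −(1) + (0) = -1 from the rest, must sum to zero.
n − 1 = 0, so n = 1.

1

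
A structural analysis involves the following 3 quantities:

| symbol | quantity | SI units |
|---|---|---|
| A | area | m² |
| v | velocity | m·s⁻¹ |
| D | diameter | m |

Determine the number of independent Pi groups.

1

There are 3 variables and 2 base dimensions (L, T).
The dimension matrix has rank 2.
Independent dimensionless groups: 3 − 2 = 1.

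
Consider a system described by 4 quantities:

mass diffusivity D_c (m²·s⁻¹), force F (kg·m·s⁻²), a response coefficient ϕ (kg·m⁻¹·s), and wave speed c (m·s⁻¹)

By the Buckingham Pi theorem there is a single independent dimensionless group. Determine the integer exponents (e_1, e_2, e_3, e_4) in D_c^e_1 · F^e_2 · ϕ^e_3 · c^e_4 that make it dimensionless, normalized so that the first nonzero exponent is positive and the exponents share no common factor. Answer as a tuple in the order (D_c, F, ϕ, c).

M: e_1·(0) + e_2·(1) + e_3·(1) + e_4·(0) = 0
L: e_1·(2) + e_2·(1) + e_3·(-1) + e_4·(1) = 0
T: e_1·(-1) + e_2·(-2) + e_3·(1) + e_4·(-1) = 0
Solving this homogeneous linear system for the smallest-integer solution (first nonzero entry positive) gives (1, 1, -1, -4).

(1, 1, -1, -4)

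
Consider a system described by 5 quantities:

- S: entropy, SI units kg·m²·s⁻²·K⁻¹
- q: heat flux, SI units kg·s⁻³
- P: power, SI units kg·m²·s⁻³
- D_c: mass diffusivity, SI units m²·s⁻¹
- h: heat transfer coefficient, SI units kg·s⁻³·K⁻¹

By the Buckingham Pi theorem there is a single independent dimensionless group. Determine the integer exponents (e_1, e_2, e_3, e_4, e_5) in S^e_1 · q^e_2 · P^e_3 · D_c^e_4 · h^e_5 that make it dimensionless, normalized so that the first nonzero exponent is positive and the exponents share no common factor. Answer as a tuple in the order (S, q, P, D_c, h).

M: e_1·(1) + e_2·(1) + e_3·(1) + e_4·(0) + e_5·(1) = 0
L: e_1·(2) + e_2·(0) + e_3·(2) + e_4·(2) + e_5·(0) = 0
T: e_1·(-2) + e_2·(-3) + e_3·(-3) + e_4·(-1) + e_5·(-3) = 0
Θ: e_1·(-1) + e_2·(0) + e_3·(0) + e_4·(0) + e_5·(-1) = 0
Solving this homogeneous linear system for the smallest-integer solution (first nonzero entry positive) gives (1, 2, -2, 1, -1).

(1, 2, -2, 1, -1)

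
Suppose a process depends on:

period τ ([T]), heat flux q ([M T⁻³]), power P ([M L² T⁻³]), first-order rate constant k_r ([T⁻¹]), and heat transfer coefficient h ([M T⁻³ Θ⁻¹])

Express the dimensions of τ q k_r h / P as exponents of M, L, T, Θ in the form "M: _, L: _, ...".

Collect each base-dimension exponent across the product:
  M: (0) + (1) − (1) + (0) + (1) = 1
  L: (0) + (0) − (2) + (0) + (0) = -2
  T: (1) + (-3) − (-3) + (-1) + (-3) = -3
  Θ: (0) + (0) − (0) + (0) + (-1) = -1
So the dimensions are [M L⁻² T⁻³ Θ⁻¹].

M: 1, L: -2, T: -3, Θ: -1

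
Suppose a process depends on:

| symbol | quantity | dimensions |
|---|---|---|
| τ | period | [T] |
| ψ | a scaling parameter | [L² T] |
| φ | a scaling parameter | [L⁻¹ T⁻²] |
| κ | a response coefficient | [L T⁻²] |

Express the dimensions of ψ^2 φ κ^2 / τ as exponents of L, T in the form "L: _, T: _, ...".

Collect each base-dimension exponent across the product:
  L: −(0) + 2·(2) + (-1) + 2·(1) = 5
  T: −(1) + 2·(1) + (-2) + 2·(-2) = -5
So the dimensions are [L⁵ T⁻⁵].

L: 5, T: -5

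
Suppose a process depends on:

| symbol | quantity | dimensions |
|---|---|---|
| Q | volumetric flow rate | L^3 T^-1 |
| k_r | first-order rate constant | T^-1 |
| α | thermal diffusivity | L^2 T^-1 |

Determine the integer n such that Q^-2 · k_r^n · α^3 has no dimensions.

-1

Balance the T exponent: (-1)·n from k_r, plus −2·(-1) + 3·(-1) = -1 from the rest, must sum to zero.
−n − 1 = 0, so n = -1.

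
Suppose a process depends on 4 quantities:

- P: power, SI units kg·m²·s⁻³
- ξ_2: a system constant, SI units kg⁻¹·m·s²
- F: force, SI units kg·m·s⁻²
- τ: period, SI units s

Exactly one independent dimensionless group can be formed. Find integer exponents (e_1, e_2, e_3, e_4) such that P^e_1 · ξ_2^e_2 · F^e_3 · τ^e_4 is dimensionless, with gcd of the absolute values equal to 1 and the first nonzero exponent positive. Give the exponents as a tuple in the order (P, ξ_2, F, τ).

M: e_1·(1) + e_2·(-1) + e_3·(1) + e_4·(0) = 0
L: e_1·(2) + e_2·(1) + e_3·(1) + e_4·(0) = 0
T: e_1·(-3) + e_2·(2) + e_3·(-2) + e_4·(1) = 0
Solving this homogeneous linear system for the smallest-integer solution (first nonzero entry positive) gives (2, -1, -3, 2).

(2, -1, -3, 2)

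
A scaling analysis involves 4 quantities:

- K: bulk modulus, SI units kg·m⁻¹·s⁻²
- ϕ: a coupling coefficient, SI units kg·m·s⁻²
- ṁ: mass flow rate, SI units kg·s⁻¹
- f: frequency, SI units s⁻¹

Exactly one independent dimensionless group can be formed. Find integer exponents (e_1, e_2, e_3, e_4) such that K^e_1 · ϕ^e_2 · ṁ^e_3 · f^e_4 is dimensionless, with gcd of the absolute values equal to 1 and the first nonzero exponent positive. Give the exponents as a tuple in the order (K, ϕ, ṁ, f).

M: e_1·(1) + e_2·(1) + e_3·(1) + e_4·(0) = 0
L: e_1·(-1) + e_2·(1) + e_3·(0) + e_4·(0) = 0
T: e_1·(-2) + e_2·(-2) + e_3·(-1) + e_4·(-1) = 0
Solving this homogeneous linear system for the smallest-integer solution (first nonzero entry positive) gives (1, 1, -2, -2).

(1, 1, -2, -2)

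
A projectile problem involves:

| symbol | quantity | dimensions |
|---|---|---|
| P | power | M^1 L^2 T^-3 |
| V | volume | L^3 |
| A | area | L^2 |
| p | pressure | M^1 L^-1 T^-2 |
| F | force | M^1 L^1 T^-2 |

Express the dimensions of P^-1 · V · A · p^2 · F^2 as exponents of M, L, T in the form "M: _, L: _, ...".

Collect each base-dimension exponent across the product:
  M: −(1) + (0) + (0) + 2·(1) + 2·(1) = 3
  L: −(2) + (3) + (2) + 2·(-1) + 2·(1) = 3
  T: −(-3) + (0) + (0) + 2·(-2) + 2·(-2) = -5
So the dimensions are [M³ L³ T⁻⁵].

M: 3, L: 3, T: -5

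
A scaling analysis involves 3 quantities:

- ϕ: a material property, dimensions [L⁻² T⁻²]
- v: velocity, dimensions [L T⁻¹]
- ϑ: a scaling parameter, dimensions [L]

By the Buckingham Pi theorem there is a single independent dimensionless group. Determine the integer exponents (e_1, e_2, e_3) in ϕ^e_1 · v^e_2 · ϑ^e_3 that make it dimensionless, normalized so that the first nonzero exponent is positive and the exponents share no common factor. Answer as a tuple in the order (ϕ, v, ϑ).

L: e_1·(-2) + e_2·(1) + e_3·(1) = 0
T: e_1·(-2) + e_2·(-1) + e_3·(0) = 0
Solving this homogeneous linear system for the smallest-integer solution (first nonzero entry positive) gives (1, -2, 4).

(1, -2, 4)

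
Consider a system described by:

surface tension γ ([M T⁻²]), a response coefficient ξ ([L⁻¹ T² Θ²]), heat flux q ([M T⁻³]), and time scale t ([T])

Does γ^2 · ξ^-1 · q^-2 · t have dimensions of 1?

no

Sum the exponent of each base dimension across the product:
  M: 2·[γ]_M − [ξ]_M − 2·[q]_M + [t]_M = 2·(1) − (0) − 2·(1) + (0) = 0
  L: 2·[γ]_L − [ξ]_L − 2·[q]_L + [t]_L = 2·(0) − (-1) − 2·(0) + (0) = 1
  T: 2·[γ]_T − [ξ]_T − 2·[q]_T + [t]_T = 2·(-2) − (2) − 2·(-3) + (1) = 1
  Θ: 2·[γ]_Θ − [ξ]_Θ − 2·[q]_Θ + [t]_Θ = 2·(0) − (2) − 2·(0) + (0) = -2
Net dimensions [L T Θ⁻²] ≠ [1] — not dimensionless.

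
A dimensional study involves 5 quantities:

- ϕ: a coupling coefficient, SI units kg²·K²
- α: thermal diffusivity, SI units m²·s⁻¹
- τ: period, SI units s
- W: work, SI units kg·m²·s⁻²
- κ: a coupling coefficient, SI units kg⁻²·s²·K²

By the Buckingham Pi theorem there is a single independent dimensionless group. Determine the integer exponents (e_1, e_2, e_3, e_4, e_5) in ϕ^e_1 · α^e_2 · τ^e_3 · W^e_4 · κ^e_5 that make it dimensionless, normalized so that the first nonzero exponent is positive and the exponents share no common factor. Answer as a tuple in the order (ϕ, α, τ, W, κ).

M: e_1·(2) + e_2·(0) + e_3·(0) + e_4·(1) + e_5·(-2) = 0
L: e_1·(0) + e_2·(2) + e_3·(0) + e_4·(2) + e_5·(0) = 0
T: e_1·(0) + e_2·(-1) + e_3·(1) + e_4·(-2) + e_5·(2) = 0
Θ: e_1·(2) + e_2·(0) + e_3·(0) + e_4·(0) + e_5·(2) = 0
Solving this homogeneous linear system for the smallest-integer solution (first nonzero entry positive) gives (1, 4, -2, -4, -1).

(1, 4, -2, -4, -1)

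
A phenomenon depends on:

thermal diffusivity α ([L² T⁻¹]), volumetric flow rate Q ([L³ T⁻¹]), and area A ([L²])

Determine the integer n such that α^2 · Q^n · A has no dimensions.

Balance the L exponent: (3)·n from Q, plus 2·(2) + (2) = 6 from the rest, must sum to zero.
3n + 6 = 0, so n = -2.

-2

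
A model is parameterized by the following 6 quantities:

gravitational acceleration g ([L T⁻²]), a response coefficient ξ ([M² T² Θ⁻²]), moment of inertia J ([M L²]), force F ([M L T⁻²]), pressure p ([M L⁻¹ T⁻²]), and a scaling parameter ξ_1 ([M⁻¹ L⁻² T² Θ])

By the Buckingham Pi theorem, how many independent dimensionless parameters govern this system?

2

There are 6 variables and 4 base dimensions (M, L, T, Θ).
The dimension matrix has rank 4.
Independent dimensionless groups: 6 − 4 = 2.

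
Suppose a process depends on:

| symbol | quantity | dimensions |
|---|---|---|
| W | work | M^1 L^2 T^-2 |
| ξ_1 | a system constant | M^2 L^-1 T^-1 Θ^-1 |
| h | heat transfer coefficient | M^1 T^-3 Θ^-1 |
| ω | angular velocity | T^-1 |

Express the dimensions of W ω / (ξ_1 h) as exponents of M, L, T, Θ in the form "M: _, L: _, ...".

Collect each base-dimension exponent across the product:
  M: (1) − (2) − (1) + (0) = -2
  L: (2) − (-1) − (0) + (0) = 3
  T: (-2) − (-1) − (-3) + (-1) = 1
  Θ: (0) − (-1) − (-1) + (0) = 2
So the dimensions are [M⁻² L³ T Θ²].

M: -2, L: 3, T: 1, Θ: 2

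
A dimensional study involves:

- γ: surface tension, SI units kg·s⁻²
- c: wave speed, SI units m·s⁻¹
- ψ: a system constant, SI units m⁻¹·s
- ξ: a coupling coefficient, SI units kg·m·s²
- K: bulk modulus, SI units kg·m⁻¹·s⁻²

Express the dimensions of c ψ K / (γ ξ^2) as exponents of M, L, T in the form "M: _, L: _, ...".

M: -2, L: -3, T: -4

Collect each base-dimension exponent across the product:
  M: −(1) + (0) + (0) − 2·(1) + (1) = -2
  L: −(0) + (1) + (-1) − 2·(1) + (-1) = -3
  T: −(-2) + (-1) + (1) − 2·(2) + (-2) = -4
So the dimensions are [M⁻² L⁻³ T⁻⁴].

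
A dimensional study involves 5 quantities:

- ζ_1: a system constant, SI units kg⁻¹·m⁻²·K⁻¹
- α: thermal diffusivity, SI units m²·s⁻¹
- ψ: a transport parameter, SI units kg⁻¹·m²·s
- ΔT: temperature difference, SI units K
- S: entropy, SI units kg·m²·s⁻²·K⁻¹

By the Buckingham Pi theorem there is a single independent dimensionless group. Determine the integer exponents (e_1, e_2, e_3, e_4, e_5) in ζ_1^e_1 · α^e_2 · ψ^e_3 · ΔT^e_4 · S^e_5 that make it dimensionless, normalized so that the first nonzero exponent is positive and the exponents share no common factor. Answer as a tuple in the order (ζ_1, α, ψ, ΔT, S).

(1, -4, 2, 4, 3)

M: e_1·(-1) + e_2·(0) + e_3·(-1) + e_4·(0) + e_5·(1) = 0
L: e_1·(-2) + e_2·(2) + e_3·(2) + e_4·(0) + e_5·(2) = 0
T: e_1·(0) + e_2·(-1) + e_3·(1) + e_4·(0) + e_5·(-2) = 0
Θ: e_1·(-1) + e_2·(0) + e_3·(0) + e_4·(1) + e_5·(-1) = 0
Solving this homogeneous linear system for the smallest-integer solution (first nonzero entry positive) gives (1, -4, 2, 4, 3).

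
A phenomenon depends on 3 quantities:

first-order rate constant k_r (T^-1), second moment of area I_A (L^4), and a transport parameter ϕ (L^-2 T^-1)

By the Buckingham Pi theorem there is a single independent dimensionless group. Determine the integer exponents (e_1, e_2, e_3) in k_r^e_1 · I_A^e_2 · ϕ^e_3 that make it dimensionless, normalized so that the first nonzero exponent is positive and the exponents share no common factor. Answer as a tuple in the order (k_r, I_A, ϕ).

(2, -1, -2)

L: e_1·(0) + e_2·(4) + e_3·(-2) = 0
T: e_1·(-1) + e_2·(0) + e_3·(-1) = 0
Solving this homogeneous linear system for the smallest-integer solution (first nonzero entry positive) gives (2, -1, -2).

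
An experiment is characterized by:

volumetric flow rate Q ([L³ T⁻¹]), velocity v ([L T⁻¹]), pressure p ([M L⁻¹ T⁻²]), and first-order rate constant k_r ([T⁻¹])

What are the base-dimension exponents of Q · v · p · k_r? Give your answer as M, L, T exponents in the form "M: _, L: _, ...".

M: 1, L: 3, T: -5

Collect each base-dimension exponent across the product:
  M: (0) + (0) + (1) + (0) = 1
  L: (3) + (1) + (-1) + (0) = 3
  T: (-1) + (-1) + (-2) + (-1) = -5
So the dimensions are [M L³ T⁻⁵].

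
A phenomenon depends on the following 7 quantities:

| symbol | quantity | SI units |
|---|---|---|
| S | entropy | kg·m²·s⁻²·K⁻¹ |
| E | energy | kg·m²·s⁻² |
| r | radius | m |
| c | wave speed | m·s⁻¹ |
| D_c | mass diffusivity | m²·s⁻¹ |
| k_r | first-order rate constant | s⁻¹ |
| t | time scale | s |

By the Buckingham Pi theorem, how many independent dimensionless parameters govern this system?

There are 7 variables and 4 base dimensions (M, L, T, Θ).
The dimension matrix has rank 4.
Independent dimensionless groups: 7 − 4 = 3.

3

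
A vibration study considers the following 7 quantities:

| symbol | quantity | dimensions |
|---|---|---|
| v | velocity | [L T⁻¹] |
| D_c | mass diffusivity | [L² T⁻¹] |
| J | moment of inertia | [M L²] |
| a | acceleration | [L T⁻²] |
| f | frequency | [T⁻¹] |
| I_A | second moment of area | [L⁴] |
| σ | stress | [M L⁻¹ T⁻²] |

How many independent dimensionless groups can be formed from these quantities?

4

There are 7 variables and 3 base dimensions (M, L, T).
The dimension matrix has rank 3.
Independent dimensionless groups: 7 − 3 = 4.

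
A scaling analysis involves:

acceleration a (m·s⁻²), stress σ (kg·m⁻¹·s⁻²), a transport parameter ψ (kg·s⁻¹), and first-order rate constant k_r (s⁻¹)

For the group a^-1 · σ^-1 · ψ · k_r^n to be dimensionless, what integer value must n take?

Balance the T exponent: (-1)·n from k_r, plus −(-2) − (-2) + (-1) = 3 from the rest, must sum to zero.
−n + 3 = 0, so n = 3.

3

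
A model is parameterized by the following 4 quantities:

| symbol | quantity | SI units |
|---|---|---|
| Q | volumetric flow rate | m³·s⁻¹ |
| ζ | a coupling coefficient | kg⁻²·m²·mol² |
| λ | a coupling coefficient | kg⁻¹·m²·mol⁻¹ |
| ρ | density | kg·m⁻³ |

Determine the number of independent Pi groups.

There are 4 variables and 4 base dimensions (M, L, T, N).
The dimension matrix has rank 4.
Independent dimensionless groups: 4 − 4 = 0.

0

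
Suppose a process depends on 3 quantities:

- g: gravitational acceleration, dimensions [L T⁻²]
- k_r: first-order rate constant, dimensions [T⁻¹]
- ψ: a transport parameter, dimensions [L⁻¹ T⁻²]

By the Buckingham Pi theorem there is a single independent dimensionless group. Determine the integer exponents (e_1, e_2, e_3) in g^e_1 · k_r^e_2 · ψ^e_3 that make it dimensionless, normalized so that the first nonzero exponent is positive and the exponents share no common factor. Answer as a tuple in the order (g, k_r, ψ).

L: e_1·(1) + e_2·(0) + e_3·(-1) = 0
T: e_1·(-2) + e_2·(-1) + e_3·(-2) = 0
Solving this homogeneous linear system for the smallest-integer solution (first nonzero entry positive) gives (1, -4, 1).

(1, -4, 1)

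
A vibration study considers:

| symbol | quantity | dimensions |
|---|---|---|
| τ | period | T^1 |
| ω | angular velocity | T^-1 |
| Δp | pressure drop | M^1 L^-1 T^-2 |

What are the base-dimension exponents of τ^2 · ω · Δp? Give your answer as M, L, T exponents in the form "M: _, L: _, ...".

M: 1, L: -1, T: -1

Collect each base-dimension exponent across the product:
  M: 2·(0) + (0) + (1) = 1
  L: 2·(0) + (0) + (-1) = -1
  T: 2·(1) + (-1) + (-2) = -1
So the dimensions are [M L⁻¹ T⁻¹].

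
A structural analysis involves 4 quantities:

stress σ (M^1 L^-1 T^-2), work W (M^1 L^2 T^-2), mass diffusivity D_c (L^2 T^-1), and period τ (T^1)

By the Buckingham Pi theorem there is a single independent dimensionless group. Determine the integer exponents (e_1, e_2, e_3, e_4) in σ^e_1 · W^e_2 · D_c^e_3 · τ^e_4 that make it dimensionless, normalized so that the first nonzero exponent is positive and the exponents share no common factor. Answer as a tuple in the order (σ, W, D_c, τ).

M: e_1·(1) + e_2·(1) + e_3·(0) + e_4·(0) = 0
L: e_1·(-1) + e_2·(2) + e_3·(2) + e_4·(0) = 0
T: e_1·(-2) + e_2·(-2) + e_3·(-1) + e_4·(1) = 0
Solving this homogeneous linear system for the smallest-integer solution (first nonzero entry positive) gives (2, -2, 3, 3).

(2, -2, 3, 3)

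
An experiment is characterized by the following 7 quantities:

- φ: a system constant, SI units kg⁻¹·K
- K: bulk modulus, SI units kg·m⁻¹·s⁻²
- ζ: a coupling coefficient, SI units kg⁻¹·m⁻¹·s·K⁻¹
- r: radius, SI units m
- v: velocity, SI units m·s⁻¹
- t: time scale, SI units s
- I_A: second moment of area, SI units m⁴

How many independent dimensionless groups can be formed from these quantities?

3

There are 7 variables and 4 base dimensions (M, L, T, Θ).
The dimension matrix has rank 4.
Independent dimensionless groups: 7 − 4 = 3.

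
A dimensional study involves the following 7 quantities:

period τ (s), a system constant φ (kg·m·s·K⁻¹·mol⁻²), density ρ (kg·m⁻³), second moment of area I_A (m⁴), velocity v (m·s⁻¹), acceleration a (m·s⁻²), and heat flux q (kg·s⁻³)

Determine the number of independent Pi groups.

3

There are 7 variables and 5 base dimensions (M, L, T, Θ, N).
The dimension matrix has rank 4 (less than 5: the dimension vectors are linearly dependent).
Independent dimensionless groups: 7 − 4 = 3.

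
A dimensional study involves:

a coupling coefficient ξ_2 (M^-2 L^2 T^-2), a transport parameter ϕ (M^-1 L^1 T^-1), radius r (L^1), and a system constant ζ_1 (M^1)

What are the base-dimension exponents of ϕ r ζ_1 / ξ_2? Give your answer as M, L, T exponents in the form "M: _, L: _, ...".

Collect each base-dimension exponent across the product:
  M: −(-2) + (-1) + (0) + (1) = 2
  L: −(2) + (1) + (1) + (0) = 0
  T: −(-2) + (-1) + (0) + (0) = 1
So the dimensions are [M² T].

M: 2, L: 0, T: 1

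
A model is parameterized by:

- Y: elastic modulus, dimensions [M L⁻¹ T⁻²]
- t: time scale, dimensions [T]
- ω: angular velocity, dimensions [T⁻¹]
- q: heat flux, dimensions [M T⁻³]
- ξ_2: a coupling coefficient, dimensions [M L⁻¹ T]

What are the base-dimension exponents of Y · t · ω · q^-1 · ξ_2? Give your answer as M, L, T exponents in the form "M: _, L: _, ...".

Collect each base-dimension exponent across the product:
  M: (1) + (0) + (0) − (1) + (1) = 1
  L: (-1) + (0) + (0) − (0) + (-1) = -2
  T: (-2) + (1) + (-1) − (-3) + (1) = 2
So the dimensions are [M L⁻² T²].

M: 1, L: -2, T: 2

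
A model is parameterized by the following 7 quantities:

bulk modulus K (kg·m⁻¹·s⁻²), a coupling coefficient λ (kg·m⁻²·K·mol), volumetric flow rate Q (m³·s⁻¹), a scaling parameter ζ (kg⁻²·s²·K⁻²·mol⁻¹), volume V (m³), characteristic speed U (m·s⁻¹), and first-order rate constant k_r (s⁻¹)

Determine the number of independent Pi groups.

There are 7 variables and 5 base dimensions (M, L, T, Θ, N).
The dimension matrix has rank 5.
Independent dimensionless groups: 7 − 5 = 2.

2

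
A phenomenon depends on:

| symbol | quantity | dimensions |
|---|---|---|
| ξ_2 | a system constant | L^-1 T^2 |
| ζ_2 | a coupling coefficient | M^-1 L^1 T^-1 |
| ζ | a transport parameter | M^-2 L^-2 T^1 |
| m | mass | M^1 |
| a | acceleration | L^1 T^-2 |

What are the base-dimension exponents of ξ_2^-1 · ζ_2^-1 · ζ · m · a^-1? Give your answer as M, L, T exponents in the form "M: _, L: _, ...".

Collect each base-dimension exponent across the product:
  M: −(0) − (-1) + (-2) + (1) − (0) = 0
  L: −(-1) − (1) + (-2) + (0) − (1) = -3
  T: −(2) − (-1) + (1) + (0) − (-2) = 2
So the dimensions are [L⁻³ T²].

M: 0, L: -3, T: 2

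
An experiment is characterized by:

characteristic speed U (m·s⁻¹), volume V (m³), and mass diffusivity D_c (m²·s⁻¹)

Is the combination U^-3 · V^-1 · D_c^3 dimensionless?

yes

Sum the exponent of each base dimension across the product:
  M: −3·[U]_M − [V]_M + 3·[D_c]_M = −3·(0) − (0) + 3·(0) = 0
  L: −3·[U]_L − [V]_L + 3·[D_c]_L = −3·(1) − (3) + 3·(2) = 0
  T: −3·[U]_T − [V]_T + 3·[D_c]_T = −3·(-1) − (0) + 3·(-1) = 0
  Θ: −3·[U]_Θ − [V]_Θ + 3·[D_c]_Θ = −3·(0) − (0) + 3·(0) = 0
All base exponents vanish — dimensionless.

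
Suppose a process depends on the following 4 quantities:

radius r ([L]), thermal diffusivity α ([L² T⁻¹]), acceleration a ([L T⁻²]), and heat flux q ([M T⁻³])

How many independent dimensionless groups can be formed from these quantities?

1

There are 4 variables and 3 base dimensions (M, L, T).
The dimension matrix has rank 3.
Independent dimensionless groups: 4 − 3 = 1.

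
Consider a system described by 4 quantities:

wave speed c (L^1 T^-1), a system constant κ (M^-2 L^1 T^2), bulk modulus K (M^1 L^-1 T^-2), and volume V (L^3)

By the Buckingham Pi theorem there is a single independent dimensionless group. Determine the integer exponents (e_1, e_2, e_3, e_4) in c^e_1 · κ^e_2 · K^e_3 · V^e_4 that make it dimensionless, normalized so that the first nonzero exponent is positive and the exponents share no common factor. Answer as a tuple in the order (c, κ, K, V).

M: e_1·(0) + e_2·(-2) + e_3·(1) + e_4·(0) = 0
L: e_1·(1) + e_2·(1) + e_3·(-1) + e_4·(3) = 0
T: e_1·(-1) + e_2·(2) + e_3·(-2) + e_4·(0) = 0
Solving this homogeneous linear system for the smallest-integer solution (first nonzero entry positive) gives (2, -1, -2, -1).

(2, -1, -2, -1)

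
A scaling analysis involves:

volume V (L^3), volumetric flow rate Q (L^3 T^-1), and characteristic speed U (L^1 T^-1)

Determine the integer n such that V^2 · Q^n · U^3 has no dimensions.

-3

Balance the L exponent: (3)·n from Q, plus 2·(3) + 3·(1) = 9 from the rest, must sum to zero.
3n + 9 = 0, so n = -3.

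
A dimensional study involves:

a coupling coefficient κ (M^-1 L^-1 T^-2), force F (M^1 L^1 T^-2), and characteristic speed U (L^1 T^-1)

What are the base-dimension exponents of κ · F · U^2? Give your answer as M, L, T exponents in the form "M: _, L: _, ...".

Collect each base-dimension exponent across the product:
  M: (-1) + (1) + 2·(0) = 0
  L: (-1) + (1) + 2·(1) = 2
  T: (-2) + (-2) + 2·(-1) = -6
So the dimensions are [L² T⁻⁶].

M: 0, L: 2, T: -6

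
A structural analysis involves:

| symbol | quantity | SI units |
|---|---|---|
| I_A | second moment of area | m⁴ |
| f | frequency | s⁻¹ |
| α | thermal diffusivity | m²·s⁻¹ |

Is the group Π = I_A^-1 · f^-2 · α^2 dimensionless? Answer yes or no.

yes

Sum the exponent of each base dimension across the product:
  M: −[I_A]_M − 2·[f]_M + 2·[α]_M = −(0) − 2·(0) + 2·(0) = 0
  L: −[I_A]_L − 2·[f]_L + 2·[α]_L = −(4) − 2·(0) + 2·(2) = 0
  T: −[I_A]_T − 2·[f]_T + 2·[α]_T = −(0) − 2·(-1) + 2·(-1) = 0
All base exponents vanish — dimensionless.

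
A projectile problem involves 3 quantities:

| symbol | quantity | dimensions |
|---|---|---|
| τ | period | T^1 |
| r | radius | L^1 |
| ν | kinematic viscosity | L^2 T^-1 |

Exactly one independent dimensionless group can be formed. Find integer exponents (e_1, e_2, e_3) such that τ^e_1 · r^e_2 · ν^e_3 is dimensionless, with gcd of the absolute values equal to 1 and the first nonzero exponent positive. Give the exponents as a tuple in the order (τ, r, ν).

L: e_1·(0) + e_2·(1) + e_3·(2) = 0
T: e_1·(1) + e_2·(0) + e_3·(-1) = 0
Solving this homogeneous linear system for the smallest-integer solution (first nonzero entry positive) gives (1, -2, 1).

(1, -2, 1)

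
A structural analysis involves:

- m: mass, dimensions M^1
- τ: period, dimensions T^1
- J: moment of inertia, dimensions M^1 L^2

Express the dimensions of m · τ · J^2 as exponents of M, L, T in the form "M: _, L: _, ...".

Collect each base-dimension exponent across the product:
  M: (1) + (0) + 2·(1) = 3
  L: (0) + (0) + 2·(2) = 4
  T: (0) + (1) + 2·(0) = 1
So the dimensions are [M³ L⁴ T].

M: 3, L: 4, T: 1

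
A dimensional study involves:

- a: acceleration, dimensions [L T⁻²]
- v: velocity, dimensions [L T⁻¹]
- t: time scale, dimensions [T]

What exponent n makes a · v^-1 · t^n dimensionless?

1

Balance the T exponent: (1)·n from t, plus (-2) − (-1) = -1 from the rest, must sum to zero.
n − 1 = 0, so n = 1.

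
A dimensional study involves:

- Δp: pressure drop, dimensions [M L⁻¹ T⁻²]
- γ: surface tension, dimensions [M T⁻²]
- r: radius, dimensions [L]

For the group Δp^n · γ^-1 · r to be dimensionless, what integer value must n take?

Balance the M exponent: (1)·n from Δp, plus −(1) + (0) = -1 from the rest, must sum to zero.
n − 1 = 0, so n = 1.

1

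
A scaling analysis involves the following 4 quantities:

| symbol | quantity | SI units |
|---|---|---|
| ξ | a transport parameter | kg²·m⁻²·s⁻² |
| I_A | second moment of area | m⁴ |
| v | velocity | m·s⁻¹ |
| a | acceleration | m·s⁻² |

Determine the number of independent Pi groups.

1

There are 4 variables and 3 base dimensions (M, L, T).
The dimension matrix has rank 3.
Independent dimensionless groups: 4 − 3 = 1.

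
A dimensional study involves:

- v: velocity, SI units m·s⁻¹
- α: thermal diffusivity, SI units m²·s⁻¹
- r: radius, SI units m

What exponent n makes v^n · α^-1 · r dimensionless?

1

Balance the L exponent: (1)·n from v, plus −(2) + (1) = -1 from the rest, must sum to zero.
n − 1 = 0, so n = 1.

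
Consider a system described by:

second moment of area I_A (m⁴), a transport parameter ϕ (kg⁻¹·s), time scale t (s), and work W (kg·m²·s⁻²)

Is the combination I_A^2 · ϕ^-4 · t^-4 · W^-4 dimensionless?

Sum the exponent of each base dimension across the product:
  M: 2·[I_A]_M − 4·[ϕ]_M − 4·[t]_M − 4·[W]_M = 2·(0) − 4·(-1) − 4·(0) − 4·(1) = 0
  L: 2·[I_A]_L − 4·[ϕ]_L − 4·[t]_L − 4·[W]_L = 2·(4) − 4·(0) − 4·(0) − 4·(2) = 0
  T: 2·[I_A]_T − 4·[ϕ]_T − 4·[t]_T − 4·[W]_T = 2·(0) − 4·(1) − 4·(1) − 4·(-2) = 0
All base exponents vanish — dimensionless.

yes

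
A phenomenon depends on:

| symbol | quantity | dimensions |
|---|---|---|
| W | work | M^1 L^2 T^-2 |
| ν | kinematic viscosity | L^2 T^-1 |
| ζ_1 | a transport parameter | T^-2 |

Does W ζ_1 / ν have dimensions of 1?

Sum the exponent of each base dimension across the product:
  M: [W]_M − [ν]_M + [ζ_1]_M = (1) − (0) + (0) = 1
  L: [W]_L − [ν]_L + [ζ_1]_L = (2) − (2) + (0) = 0
  T: [W]_T − [ν]_T + [ζ_1]_T = (-2) − (-1) + (-2) = -3
Net dimensions [M T⁻³] ≠ [1] — not dimensionless.

no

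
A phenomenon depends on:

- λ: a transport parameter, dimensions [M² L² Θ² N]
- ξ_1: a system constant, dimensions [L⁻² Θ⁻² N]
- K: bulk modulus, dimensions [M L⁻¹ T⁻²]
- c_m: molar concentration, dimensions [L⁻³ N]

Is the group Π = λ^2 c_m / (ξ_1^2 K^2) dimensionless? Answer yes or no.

Sum the exponent of each base dimension across the product:
  M: 2·[λ]_M − 2·[ξ_1]_M − 2·[K]_M + [c_m]_M = 2·(2) − 2·(0) − 2·(1) + (0) = 2
  L: 2·[λ]_L − 2·[ξ_1]_L − 2·[K]_L + [c_m]_L = 2·(2) − 2·(-2) − 2·(-1) + (-3) = 7
  T: 2·[λ]_T − 2·[ξ_1]_T − 2·[K]_T + [c_m]_T = 2·(0) − 2·(0) − 2·(-2) + (0) = 4
  Θ: 2·[λ]_Θ − 2·[ξ_1]_Θ − 2·[K]_Θ + [c_m]_Θ = 2·(2) − 2·(-2) − 2·(0) + (0) = 8
  N: 2·[λ]_N − 2·[ξ_1]_N − 2·[K]_N + [c_m]_N = 2·(1) − 2·(1) − 2·(0) + (1) = 1
Net dimensions [M² L⁷ T⁴ Θ⁸ N] ≠ [1] — not dimensionless.

no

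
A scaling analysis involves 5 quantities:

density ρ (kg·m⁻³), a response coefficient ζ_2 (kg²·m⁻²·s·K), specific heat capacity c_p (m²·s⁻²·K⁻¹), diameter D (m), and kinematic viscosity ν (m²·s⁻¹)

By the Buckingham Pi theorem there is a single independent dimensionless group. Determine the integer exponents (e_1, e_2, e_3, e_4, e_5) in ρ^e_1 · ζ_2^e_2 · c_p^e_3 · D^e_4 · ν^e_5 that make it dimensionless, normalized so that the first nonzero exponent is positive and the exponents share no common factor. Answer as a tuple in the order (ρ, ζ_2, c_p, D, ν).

(2, -1, -1, 4, 1)

M: e_1·(1) + e_2·(2) + e_3·(0) + e_4·(0) + e_5·(0) = 0
L: e_1·(-3) + e_2·(-2) + e_3·(2) + e_4·(1) + e_5·(2) = 0
T: e_1·(0) + e_2·(1) + e_3·(-2) + e_4·(0) + e_5·(-1) = 0
Θ: e_1·(0) + e_2·(1) + e_3·(-1) + e_4·(0) + e_5·(0) = 0
Solving this homogeneous linear system for the smallest-integer solution (first nonzero entry positive) gives (2, -1, -1, 4, 1).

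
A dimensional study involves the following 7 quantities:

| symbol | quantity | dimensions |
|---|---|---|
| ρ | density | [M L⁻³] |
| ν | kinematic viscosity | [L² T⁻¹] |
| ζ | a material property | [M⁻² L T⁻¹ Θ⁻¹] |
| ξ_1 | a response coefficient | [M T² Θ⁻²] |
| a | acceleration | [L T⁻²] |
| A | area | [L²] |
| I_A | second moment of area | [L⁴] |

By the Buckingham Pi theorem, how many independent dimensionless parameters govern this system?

3

There are 7 variables and 4 base dimensions (M, L, T, Θ).
The dimension matrix has rank 4.
Independent dimensionless groups: 7 − 4 = 3.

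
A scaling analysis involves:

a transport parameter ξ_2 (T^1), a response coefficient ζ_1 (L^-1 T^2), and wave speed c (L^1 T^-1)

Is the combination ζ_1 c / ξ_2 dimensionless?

Sum the exponent of each base dimension across the product:
  M: −[ξ_2]_M + [ζ_1]_M + [c]_M = −(0) + (0) + (0) = 0
  L: −[ξ_2]_L + [ζ_1]_L + [c]_L = −(0) + (-1) + (1) = 0
  T: −[ξ_2]_T + [ζ_1]_T + [c]_T = −(1) + (2) + (-1) = 0
All base exponents vanish — dimensionless.

yes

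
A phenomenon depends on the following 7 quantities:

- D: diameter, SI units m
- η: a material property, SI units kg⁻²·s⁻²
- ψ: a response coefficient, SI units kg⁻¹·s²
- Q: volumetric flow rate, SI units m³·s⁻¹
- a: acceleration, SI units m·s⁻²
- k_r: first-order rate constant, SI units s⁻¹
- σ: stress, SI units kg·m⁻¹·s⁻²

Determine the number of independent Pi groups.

4

There are 7 variables and 3 base dimensions (M, L, T).
The dimension matrix has rank 3.
Independent dimensionless groups: 7 − 3 = 4.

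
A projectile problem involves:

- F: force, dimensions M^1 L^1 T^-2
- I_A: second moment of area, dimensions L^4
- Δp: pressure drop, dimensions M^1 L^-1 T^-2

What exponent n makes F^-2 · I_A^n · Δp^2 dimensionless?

Balance the L exponent: (4)·n from I_A, plus −2·(1) + 2·(-1) = -4 from the rest, must sum to zero.
4n − 4 = 0, so n = 1.

1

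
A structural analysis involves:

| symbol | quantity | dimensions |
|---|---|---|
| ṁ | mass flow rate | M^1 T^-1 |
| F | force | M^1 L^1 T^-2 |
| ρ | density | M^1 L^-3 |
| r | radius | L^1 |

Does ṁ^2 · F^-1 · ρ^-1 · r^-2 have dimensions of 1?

Sum the exponent of each base dimension across the product:
  M: 2·[ṁ]_M − [F]_M − [ρ]_M − 2·[r]_M = 2·(1) − (1) − (1) − 2·(0) = 0
  L: 2·[ṁ]_L − [F]_L − [ρ]_L − 2·[r]_L = 2·(0) − (1) − (-3) − 2·(1) = 0
  T: 2·[ṁ]_T − [F]_T − [ρ]_T − 2·[r]_T = 2·(-1) − (-2) − (0) − 2·(0) = 0
  Θ: 2·[ṁ]_Θ − [F]_Θ − [ρ]_Θ − 2·[r]_Θ = 2·(0) − (0) − (0) − 2·(0) = 0
  N: 2·[ṁ]_N − [F]_N − [ρ]_N − 2·[r]_N = 2·(0) − (0) − (0) − 2·(0) = 0
All base exponents vanish — dimensionless.

yes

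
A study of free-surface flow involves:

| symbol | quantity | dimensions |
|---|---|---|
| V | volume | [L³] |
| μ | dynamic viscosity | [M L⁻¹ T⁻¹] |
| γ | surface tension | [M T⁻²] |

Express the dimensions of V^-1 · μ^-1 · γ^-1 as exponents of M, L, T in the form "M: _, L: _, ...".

M: -2, L: -2, T: 3

Collect each base-dimension exponent across the product:
  M: −(0) − (1) − (1) = -2
  L: −(3) − (-1) − (0) = -2
  T: −(0) − (-1) − (-2) = 3
So the dimensions are [M⁻² L⁻² T³].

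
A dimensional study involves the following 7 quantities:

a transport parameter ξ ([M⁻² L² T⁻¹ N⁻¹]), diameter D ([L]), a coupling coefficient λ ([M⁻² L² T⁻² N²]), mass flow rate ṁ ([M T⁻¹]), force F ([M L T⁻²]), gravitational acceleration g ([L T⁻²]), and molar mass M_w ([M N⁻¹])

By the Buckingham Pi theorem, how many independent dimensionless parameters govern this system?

3

There are 7 variables and 4 base dimensions (M, L, T, N).
The dimension matrix has rank 4.
Independent dimensionless groups: 7 − 4 = 3.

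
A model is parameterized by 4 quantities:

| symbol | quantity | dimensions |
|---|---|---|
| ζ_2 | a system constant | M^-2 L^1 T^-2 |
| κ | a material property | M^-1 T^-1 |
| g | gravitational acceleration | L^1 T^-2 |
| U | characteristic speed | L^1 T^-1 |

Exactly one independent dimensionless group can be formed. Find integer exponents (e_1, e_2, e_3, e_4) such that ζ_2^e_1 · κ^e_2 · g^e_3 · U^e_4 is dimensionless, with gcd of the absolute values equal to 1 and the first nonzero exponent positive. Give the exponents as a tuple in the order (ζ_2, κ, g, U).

M: e_1·(-2) + e_2·(-1) + e_3·(0) + e_4·(0) = 0
L: e_1·(1) + e_2·(0) + e_3·(1) + e_4·(1) = 0
T: e_1·(-2) + e_2·(-1) + e_3·(-2) + e_4·(-1) = 0
Solving this homogeneous linear system for the smallest-integer solution (first nonzero entry positive) gives (1, -2, 1, -2).

(1, -2, 1, -2)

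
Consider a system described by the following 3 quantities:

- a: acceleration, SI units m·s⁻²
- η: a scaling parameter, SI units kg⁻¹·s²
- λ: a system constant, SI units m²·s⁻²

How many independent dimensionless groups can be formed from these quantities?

There are 3 variables and 3 base dimensions (M, L, T).
The dimension matrix has rank 3.
Independent dimensionless groups: 3 − 3 = 0.

0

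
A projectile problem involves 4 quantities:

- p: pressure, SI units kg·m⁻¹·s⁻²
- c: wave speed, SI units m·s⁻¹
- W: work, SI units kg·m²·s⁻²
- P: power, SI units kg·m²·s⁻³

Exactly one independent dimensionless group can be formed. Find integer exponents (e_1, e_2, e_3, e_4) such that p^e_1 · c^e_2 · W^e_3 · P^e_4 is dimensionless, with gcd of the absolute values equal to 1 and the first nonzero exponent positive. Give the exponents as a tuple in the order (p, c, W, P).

(1, 3, 2, -3)

M: e_1·(1) + e_2·(0) + e_3·(1) + e_4·(1) = 0
L: e_1·(-1) + e_2·(1) + e_3·(2) + e_4·(2) = 0
T: e_1·(-2) + e_2·(-1) + e_3·(-2) + e_4·(-3) = 0
Solving this homogeneous linear system for the smallest-integer solution (first nonzero entry positive) gives (1, 3, 2, -3).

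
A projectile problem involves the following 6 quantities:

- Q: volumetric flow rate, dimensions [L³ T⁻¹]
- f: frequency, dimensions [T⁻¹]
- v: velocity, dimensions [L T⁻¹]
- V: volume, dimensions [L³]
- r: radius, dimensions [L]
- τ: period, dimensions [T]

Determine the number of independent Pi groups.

4

There are 6 variables and 2 base dimensions (L, T).
The dimension matrix has rank 2.
Independent dimensionless groups: 6 − 2 = 4.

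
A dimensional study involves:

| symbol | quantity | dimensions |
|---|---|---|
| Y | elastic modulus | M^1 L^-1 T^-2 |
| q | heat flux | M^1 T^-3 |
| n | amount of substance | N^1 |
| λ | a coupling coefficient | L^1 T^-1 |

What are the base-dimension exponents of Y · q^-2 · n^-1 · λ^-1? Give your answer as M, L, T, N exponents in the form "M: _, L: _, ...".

M: -1, L: -2, T: 5, N: -1

Collect each base-dimension exponent across the product:
  M: (1) − 2·(1) − (0) − (0) = -1
  L: (-1) − 2·(0) − (0) − (1) = -2
  T: (-2) − 2·(-3) − (0) − (-1) = 5
  N: (0) − 2·(0) − (1) − (0) = -1
So the dimensions are [M⁻¹ L⁻² T⁵ N⁻¹].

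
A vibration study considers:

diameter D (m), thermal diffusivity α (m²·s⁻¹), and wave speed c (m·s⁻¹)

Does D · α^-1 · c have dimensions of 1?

yes

Sum the exponent of each base dimension across the product:
  L: [D]_L − [α]_L + [c]_L = (1) − (2) + (1) = 0
  T: [D]_T − [α]_T + [c]_T = (0) − (-1) + (-1) = 0
All base exponents vanish — dimensionless.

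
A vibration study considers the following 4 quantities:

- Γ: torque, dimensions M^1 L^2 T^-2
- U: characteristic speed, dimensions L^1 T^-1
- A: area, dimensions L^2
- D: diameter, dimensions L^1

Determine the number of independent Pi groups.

1

There are 4 variables and 3 base dimensions (M, L, T).
The dimension matrix has rank 3.
Independent dimensionless groups: 4 − 3 = 1.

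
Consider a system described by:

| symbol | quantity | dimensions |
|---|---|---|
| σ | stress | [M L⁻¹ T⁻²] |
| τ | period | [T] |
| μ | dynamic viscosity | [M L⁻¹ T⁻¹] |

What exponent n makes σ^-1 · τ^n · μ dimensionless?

Balance the T exponent: (1)·n from τ, plus −(-2) + (-1) = 1 from the rest, must sum to zero.
n + 1 = 0, so n = -1.

-1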